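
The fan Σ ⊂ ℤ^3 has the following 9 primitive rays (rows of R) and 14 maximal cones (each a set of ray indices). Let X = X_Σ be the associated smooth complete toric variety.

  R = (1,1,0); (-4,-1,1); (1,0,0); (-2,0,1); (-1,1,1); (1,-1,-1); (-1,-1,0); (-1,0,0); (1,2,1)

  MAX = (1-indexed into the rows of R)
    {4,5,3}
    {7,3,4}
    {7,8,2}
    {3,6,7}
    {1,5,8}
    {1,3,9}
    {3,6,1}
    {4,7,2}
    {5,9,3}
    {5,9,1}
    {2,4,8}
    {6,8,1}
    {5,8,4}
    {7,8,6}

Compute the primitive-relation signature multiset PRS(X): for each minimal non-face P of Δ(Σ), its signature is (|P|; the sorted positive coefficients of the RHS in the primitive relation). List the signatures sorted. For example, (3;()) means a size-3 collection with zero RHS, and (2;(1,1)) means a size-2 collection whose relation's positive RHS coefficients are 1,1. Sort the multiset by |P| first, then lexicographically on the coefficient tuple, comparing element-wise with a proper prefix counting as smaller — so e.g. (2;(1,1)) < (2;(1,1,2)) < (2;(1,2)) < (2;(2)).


|primitive collections| = 17. Relations:

  • {1,7}:  v_{1} + v_{7} = 0  ⇒ sig = (2;())
  • {3,8}:  v_{3} + v_{8} = 0  ⇒ sig = (2;())
  • {5,6}:  v_{5} + v_{6} = 0  ⇒ sig = (2;())
  • {1,4}:  v_{1} + v_{4} = v_{5}  ⇒ sig = (2;(1))
  • {4,6}:  v_{4} + v_{6} = v_{7}  ⇒ sig = (2;(1))
  • {5,7}:  v_{5} + v_{7} = v_{4}  ⇒ sig = (2;(1))
  • {1,2}:  v_{1} + v_{2} = v_{4} + v_{8}  ⇒ sig = (2;(1,1))
  • {2,3}:  v_{2} + v_{3} = v_{4} + v_{7}  ⇒ sig = (2;(1,1))
  • {2,9}:  v_{2} + v_{9} = v_{4} + v_{5}  ⇒ sig = (2;(1,1))
  • {6,9}:  v_{6} + v_{9} = v_{1} + v_{3}  ⇒ sig = (2;(1,1))
  • {7,9}:  v_{7} + v_{9} = v_{3} + v_{5}  ⇒ sig = (2;(1,1))
  • {8,9}:  v_{8} + v_{9} = v_{1} + v_{5}  ⇒ sig = (2;(1,1))
  • {2,5}:  v_{2} + v_{5} = 2·v_{4} + v_{8}  ⇒ sig = (2;(1,2))
  • {2,6}:  v_{2} + v_{6} = 2·v_{7} + v_{8}  ⇒ sig = (2;(1,2))
  • {4,9}:  v_{4} + v_{9} = v_{3} + 2·v_{5}  ⇒ sig = (2;(1,2))
  • {1,3,5}:  v_{1} + v_{3} + v_{5} = v_{9}  ⇒ sig = (3;(1))
  • {4,7,8}:  v_{4} + v_{7} + v_{8} = v_{2}  ⇒ sig = (3;(1))

so the primitive-relation signature multiset is
{ (2;()) ×3,  (2;(1)) ×3,  (2;(1,1)) ×6,  (2;(1,2)) ×3,  (3;(1)) ×2 }


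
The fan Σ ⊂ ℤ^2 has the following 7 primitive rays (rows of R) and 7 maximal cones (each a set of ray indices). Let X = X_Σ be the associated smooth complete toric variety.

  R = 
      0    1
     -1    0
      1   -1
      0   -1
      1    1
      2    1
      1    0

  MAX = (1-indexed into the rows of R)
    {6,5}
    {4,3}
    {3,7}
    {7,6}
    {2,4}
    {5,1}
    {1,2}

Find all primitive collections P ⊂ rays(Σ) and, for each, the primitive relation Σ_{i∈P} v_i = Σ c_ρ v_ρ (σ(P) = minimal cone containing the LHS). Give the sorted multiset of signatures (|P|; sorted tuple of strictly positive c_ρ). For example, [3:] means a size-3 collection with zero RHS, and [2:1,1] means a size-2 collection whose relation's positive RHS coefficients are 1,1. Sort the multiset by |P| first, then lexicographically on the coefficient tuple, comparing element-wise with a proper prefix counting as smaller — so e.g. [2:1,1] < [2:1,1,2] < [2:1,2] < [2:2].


Minimal non-faces — 14 found among 7 rays, 7 max cones:

  {1,4}:  v_{1} + v_{4} = 0  ⇒ sig = [2:]
  {2,7}:  v_{2} + v_{7} = 0  ⇒ sig = [2:]
  {1,3}:  v_{1} + v_{3} = v_{7}  ⇒ sig = [2:1]
  {1,7}:  v_{1} + v_{7} = v_{5}  ⇒ sig = [2:1]
  {2,3}:  v_{2} + v_{3} = v_{4}  ⇒ sig = [2:1]
  {2,5}:  v_{2} + v_{5} = v_{1}  ⇒ sig = [2:1]
  {2,6}:  v_{2} + v_{6} = v_{5}  ⇒ sig = [2:1]
  {4,5}:  v_{4} + v_{5} = v_{7}  ⇒ sig = [2:1]
  {4,7}:  v_{4} + v_{7} = v_{3}  ⇒ sig = [2:1]
  {5,7}:  v_{5} + v_{7} = v_{6}  ⇒ sig = [2:1]
  {1,6}:  v_{1} + v_{6} = 2·v_{5}  ⇒ sig = [2:2]
  {3,5}:  v_{3} + v_{5} = 2·v_{7}  ⇒ sig = [2:2]
  {4,6}:  v_{4} + v_{6} = 2·v_{7}  ⇒ sig = [2:2]
  {3,6}:  v_{3} + v_{6} = 3·v_{7}  ⇒ sig = [2:3]

Sorted signature multiset PRS(X):
[[2:], [2:], [2:1], [2:1], [2:1], [2:1], [2:1], [2:1], [2:1], [2:1], [2:2], [2:2], [2:2], [2:3]]


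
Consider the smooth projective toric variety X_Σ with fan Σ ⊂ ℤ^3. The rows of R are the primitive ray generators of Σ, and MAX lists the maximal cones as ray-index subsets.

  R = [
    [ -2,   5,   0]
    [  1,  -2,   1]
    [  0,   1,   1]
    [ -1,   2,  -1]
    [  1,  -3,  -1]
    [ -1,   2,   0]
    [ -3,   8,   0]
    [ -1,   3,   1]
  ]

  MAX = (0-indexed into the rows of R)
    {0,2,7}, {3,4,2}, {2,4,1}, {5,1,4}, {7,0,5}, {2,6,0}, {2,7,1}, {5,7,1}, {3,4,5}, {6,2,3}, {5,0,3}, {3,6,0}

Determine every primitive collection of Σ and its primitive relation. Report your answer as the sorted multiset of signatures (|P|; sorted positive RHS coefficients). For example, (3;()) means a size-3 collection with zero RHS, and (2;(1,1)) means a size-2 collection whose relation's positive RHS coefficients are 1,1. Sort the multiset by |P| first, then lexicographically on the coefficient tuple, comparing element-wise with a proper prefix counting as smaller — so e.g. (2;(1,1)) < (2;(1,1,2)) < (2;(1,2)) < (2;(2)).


Primitive collections (11):

  P={1,3}:  v_{1} + v_{3} = 0  so sig = (2;())
  P={4,7}:  v_{4} + v_{7} = 0  so sig = (2;())
  P={0,1}:  v_{0} + v_{1} = v_{7}  so sig = (2;(1))
  P={0,4}:  v_{0} + v_{4} = v_{3}  so sig = (2;(1))
  P={2,5}:  v_{2} + v_{5} = v_{7}  so sig = (2;(1))
  P={3,7}:  v_{3} + v_{7} = v_{0}  so sig = (2;(1))
  P={1,6}:  v_{1} + v_{6} = v_{0} + v_{2}  so sig = (2;(1,1))
  P={4,6}:  v_{4} + v_{6} = v_{2} + 2·v_{3}  so sig = (2;(1,2))
  P={6,7}:  v_{6} + v_{7} = 2·v_{0} + v_{2}  so sig = (2;(1,2))
  P={5,6}:  v_{5} + v_{6} = 2·v_{0}  so sig = (2;(2))
  P={0,2,3}:  v_{0} + v_{2} + v_{3} = v_{6}  so sig = (3;(1))

so the primitive-relation signature multiset is
[(2;()), (2;()), (2;(1)), (2;(1)), (2;(1)), (2;(1)), (2;(1,1)), (2;(1,2)), (2;(1,2)), (2;(2)), (3;(1))]


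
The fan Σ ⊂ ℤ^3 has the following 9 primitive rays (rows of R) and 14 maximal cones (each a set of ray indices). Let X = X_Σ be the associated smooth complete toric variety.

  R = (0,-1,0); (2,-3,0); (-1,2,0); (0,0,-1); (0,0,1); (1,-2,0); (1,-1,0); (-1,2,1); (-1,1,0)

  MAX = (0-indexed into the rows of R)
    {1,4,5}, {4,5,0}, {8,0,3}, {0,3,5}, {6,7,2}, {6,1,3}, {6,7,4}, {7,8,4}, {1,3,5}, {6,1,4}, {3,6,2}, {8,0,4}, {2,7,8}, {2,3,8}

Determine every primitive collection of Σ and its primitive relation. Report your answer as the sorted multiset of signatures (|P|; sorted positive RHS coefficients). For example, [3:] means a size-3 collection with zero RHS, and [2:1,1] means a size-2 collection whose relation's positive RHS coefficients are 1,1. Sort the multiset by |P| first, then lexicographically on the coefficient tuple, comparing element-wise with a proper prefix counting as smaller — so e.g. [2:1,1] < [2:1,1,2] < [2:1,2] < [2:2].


15 collections generate NE(X_Σ); each relation:

  • {2,5}:  v_{2} + v_{5} = 0  so sig = [2:]
  • {3,4}:  v_{3} + v_{4} = 0  so sig = [2:]
  • {6,8}:  v_{6} + v_{8} = 0  so sig = [2:]
  • {0,2}:  v_{0} + v_{2} = v_{8}  so sig = [2:1]
  • {0,6}:  v_{0} + v_{6} = v_{5}  so sig = [2:1]
  • {1,2}:  v_{1} + v_{2} = v_{6}  so sig = [2:1]
  • {1,8}:  v_{1} + v_{8} = v_{5}  so sig = [2:1]
  • {2,4}:  v_{2} + v_{4} = v_{7}  so sig = [2:1]
  • {3,7}:  v_{3} + v_{7} = v_{2}  so sig = [2:1]
  • {5,6}:  v_{5} + v_{6} = v_{1}  so sig = [2:1]
  • {5,7}:  v_{5} + v_{7} = v_{4}  so sig = [2:1]
  • {5,8}:  v_{5} + v_{8} = v_{0}  so sig = [2:1]
  • {0,7}:  v_{0} + v_{7} = v_{4} + v_{8}  so sig = [2:1,1]
  • {1,7}:  v_{1} + v_{7} = v_{4} + v_{6}  so sig = [2:1,1]
  • {0,1}:  v_{0} + v_{1} = 2·v_{5}  so sig = [2:2]

so the primitive-relation signature multiset is
    |P|=2: 15 collections, coeffs (), (), (), (1), (1), (1), (1), (1), (1), (1), (1), (1), (1,1), (1,1), (2)


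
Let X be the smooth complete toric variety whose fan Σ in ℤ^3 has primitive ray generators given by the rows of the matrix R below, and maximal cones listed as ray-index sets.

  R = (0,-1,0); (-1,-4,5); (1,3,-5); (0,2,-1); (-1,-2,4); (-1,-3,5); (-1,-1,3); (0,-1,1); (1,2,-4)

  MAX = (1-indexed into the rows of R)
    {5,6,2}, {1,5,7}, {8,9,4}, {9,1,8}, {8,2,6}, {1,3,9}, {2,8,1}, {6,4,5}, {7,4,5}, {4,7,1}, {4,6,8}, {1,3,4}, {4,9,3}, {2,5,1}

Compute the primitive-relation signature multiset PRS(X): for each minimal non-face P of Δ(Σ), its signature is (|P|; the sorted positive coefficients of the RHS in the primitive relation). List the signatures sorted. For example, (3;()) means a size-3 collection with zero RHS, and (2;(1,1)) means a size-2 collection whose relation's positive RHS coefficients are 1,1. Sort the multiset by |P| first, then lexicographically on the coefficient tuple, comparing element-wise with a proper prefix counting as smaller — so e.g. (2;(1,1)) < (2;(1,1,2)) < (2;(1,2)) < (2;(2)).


Primitive collections (18):

  P={3,6}:  v_{3} + v_{6} = 0 ; sig = (2;())
  P={5,9}:  v_{5} + v_{9} = 0 ; sig = (2;())
  P={1,6}:  v_{1} + v_{6} = v_{2} ; sig = (2;(1))
  P={2,3}:  v_{2} + v_{3} = v_{1} ; sig = (2;(1))
  P={2,4}:  v_{2} + v_{4} = v_{5} ; sig = (2;(1))
  P={3,8}:  v_{3} + v_{8} = v_{9} ; sig = (2;(1))
  P={5,8}:  v_{5} + v_{8} = v_{6} ; sig = (2;(1))
  P={6,9}:  v_{6} + v_{9} = v_{8} ; sig = (2;(1))
  P={7,8}:  v_{7} + v_{8} = v_{5} ; sig = (2;(1))
  P={2,9}:  v_{2} + v_{9} = v_{1} + v_{8} ; sig = (2;(1,1))
  P={3,5}:  v_{3} + v_{5} = v_{1} + v_{4} ; sig = (2;(1,1))
  P={7,9}:  v_{7} + v_{9} = v_{1} + v_{4} ; sig = (2;(1,1))
  P={2,7}:  v_{2} + v_{7} = v_{1} + 2·v_{5} ; sig = (2;(1,2))
  P={6,7}:  v_{6} + v_{7} = 2·v_{5} ; sig = (2;(2))
  P={3,7}:  v_{3} + v_{7} = 2·v_{1} + 2·v_{4} ; sig = (2;(2,2))
  P={1,4,8}:  v_{1} + v_{4} + v_{8} = 0 ; sig = (3;())
  P={1,4,5}:  v_{1} + v_{4} + v_{5} = v_{7} ; sig = (3;(1))
  P={1,4,9}:  v_{1} + v_{4} + v_{9} = v_{3} ; sig = (3;(1))

so the primitive-relation signature multiset is
    (2;())
    (2;())
    (2;(1))
    (2;(1))
    (2;(1))
    (2;(1))
    (2;(1))
    (2;(1))
    (2;(1))
    (2;(1,1))
    (2;(1,1))
    (2;(1,1))
    (2;(1,2))
    (2;(2))
    (2;(2,2))
    (3;())
    (3;(1))
    (3;(1))


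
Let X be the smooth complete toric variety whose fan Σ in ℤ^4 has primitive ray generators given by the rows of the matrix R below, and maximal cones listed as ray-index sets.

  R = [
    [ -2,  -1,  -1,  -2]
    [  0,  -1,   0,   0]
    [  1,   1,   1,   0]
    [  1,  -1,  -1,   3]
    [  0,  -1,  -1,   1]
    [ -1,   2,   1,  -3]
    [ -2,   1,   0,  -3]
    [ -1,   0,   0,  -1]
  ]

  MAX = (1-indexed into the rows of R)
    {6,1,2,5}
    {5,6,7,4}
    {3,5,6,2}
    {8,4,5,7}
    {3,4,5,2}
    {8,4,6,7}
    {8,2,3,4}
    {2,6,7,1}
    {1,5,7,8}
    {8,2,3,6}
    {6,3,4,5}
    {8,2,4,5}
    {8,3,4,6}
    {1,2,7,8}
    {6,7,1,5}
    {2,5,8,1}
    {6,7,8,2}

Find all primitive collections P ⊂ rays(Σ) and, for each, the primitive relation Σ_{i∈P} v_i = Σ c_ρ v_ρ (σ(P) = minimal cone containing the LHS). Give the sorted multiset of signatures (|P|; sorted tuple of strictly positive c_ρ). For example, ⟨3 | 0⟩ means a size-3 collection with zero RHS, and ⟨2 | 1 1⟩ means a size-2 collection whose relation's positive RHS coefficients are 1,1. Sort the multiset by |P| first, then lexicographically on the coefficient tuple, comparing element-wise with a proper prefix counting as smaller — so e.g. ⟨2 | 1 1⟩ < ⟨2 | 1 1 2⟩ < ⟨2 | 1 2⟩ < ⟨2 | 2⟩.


9 collections generate NE(X_Σ); each relation:

  {3,7}:  v_{3} + v_{7} = v_{6}  ⇒ sig = ⟨2 | 1⟩
  {1,3}:  v_{1} + v_{3} = v_{2} + v_{5} + v_{6}  ⇒ sig = ⟨2 | 1 1 1⟩
  {1,4}:  v_{1} + v_{4} = 2·v_{5} + v_{8}  ⇒ sig = ⟨2 | 1 2⟩
  {2,4,6}:  v_{2} + v_{4} + v_{6} = 0  ⇒ sig = ⟨3 | 0⟩
  {3,5,8}:  v_{3} + v_{5} + v_{8} = 0  ⇒ sig = ⟨3 | 0⟩
  {2,5,7}:  v_{2} + v_{5} + v_{7} = v_{1}  ⇒ sig = ⟨3 | 1⟩
  {5,6,8}:  v_{5} + v_{6} + v_{8} = v_{7}  ⇒ sig = ⟨3 | 1⟩
  {2,4,7}:  v_{2} + v_{4} + v_{7} = v_{5} + v_{8}  ⇒ sig = ⟨3 | 1 1⟩
  {1,6,8}:  v_{1} + v_{6} + v_{8} = v_{2} + 2·v_{7}  ⇒ sig = ⟨3 | 1 2⟩

so the primitive-relation signature multiset is
    ⟨2 | 1⟩
    ⟨2 | 1 1 1⟩
    ⟨2 | 1 2⟩
    ⟨3 | 0⟩
    ⟨3 | 0⟩
    ⟨3 | 1⟩
    ⟨3 | 1⟩
    ⟨3 | 1 1⟩
    ⟨3 | 1 2⟩


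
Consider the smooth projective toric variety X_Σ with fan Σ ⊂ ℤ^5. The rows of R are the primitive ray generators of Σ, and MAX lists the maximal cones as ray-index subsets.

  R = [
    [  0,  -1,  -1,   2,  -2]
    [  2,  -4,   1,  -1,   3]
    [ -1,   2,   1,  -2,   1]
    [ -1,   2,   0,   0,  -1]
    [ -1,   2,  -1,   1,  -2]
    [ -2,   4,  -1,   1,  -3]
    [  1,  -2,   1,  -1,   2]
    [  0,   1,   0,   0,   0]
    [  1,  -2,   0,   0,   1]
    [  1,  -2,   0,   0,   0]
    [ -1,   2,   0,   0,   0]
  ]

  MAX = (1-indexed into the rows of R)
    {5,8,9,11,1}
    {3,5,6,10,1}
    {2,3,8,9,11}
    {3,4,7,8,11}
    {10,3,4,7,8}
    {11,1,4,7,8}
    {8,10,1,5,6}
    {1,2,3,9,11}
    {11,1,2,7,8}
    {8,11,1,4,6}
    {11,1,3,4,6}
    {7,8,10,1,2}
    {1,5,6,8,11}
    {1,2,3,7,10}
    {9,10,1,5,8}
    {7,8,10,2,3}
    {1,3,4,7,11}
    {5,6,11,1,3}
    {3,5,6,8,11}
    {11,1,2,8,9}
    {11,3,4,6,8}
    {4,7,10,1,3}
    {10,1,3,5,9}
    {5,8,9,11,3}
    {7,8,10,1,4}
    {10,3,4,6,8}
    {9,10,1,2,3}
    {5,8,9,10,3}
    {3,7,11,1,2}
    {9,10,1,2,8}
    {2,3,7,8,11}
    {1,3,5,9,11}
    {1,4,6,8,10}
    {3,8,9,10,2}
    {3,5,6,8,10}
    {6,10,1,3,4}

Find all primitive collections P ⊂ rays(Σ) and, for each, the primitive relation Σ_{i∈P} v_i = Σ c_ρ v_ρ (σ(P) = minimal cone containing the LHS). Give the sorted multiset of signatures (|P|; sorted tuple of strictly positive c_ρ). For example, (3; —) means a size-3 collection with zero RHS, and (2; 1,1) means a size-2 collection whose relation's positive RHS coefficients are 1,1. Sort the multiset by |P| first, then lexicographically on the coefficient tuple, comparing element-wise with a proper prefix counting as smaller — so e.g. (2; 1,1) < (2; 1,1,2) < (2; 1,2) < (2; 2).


11 collections generate NE(X_Σ); each relation:

  • {2,6}:  v_{2} + v_{6} = 0  ⟹  sig = (2; —)
  • {4,9}:  v_{4} + v_{9} = 0  ⟹  sig = (2; —)
  • {5,7}:  v_{5} + v_{7} = 0  ⟹  sig = (2; —)
  • {10,11}:  v_{10} + v_{11} = 0  ⟹  sig = (2; —)
  • {2,4}:  v_{2} + v_{4} = v_{7}  ⟹  sig = (2; 1)
  • {2,5}:  v_{2} + v_{5} = v_{9}  ⟹  sig = (2; 1)
  • {4,5}:  v_{4} + v_{5} = v_{6}  ⟹  sig = (2; 1)
  • {6,7}:  v_{6} + v_{7} = v_{4}  ⟹  sig = (2; 1)
  • {6,9}:  v_{6} + v_{9} = v_{5}  ⟹  sig = (2; 1)
  • {7,9}:  v_{7} + v_{9} = v_{2}  ⟹  sig = (2; 1)
  • {1,3,8}:  v_{1} + v_{3} + v_{8} = v_{4}  ⟹  sig = (3; 1)

Sorted signature multiset PRS(X):
    (2; —)
    (2; —)
    (2; —)
    (2; —)
    (2; 1)
    (2; 1)
    (2; 1)
    (2; 1)
    (2; 1)
    (2; 1)
    (3; 1)


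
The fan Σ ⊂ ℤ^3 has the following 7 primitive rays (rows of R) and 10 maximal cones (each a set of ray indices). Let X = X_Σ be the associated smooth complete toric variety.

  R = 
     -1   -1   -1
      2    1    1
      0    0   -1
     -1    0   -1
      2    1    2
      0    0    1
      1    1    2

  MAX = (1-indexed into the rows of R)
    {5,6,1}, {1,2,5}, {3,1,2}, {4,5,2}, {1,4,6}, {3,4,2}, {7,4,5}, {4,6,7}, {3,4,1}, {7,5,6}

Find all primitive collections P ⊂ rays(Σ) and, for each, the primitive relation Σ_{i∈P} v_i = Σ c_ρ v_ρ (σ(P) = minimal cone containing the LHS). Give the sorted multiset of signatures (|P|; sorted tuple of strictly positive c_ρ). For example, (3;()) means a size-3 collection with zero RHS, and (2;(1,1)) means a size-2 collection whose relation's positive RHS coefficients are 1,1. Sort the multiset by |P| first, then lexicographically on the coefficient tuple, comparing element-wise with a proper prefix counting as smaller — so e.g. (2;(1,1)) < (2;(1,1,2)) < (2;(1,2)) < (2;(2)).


9 collections generate NE(X_Σ); each relation:

  P = {3,6}:  v_{3} + v_{6} = 0  →  sig = (2;())
  P = {1,7}:  v_{1} + v_{7} = v_{6}  →  sig = (2;(1))
  P = {2,6}:  v_{2} + v_{6} = v_{5}  →  sig = (2;(1))
  P = {3,5}:  v_{3} + v_{5} = v_{2}  →  sig = (2;(1))
  P = {3,7}:  v_{3} + v_{7} = v_{4} + v_{5}  →  sig = (2;(1,1))
  P = {2,7}:  v_{2} + v_{7} = v_{4} + 2·v_{5}  →  sig = (2;(1,2))
  P = {1,4,5}:  v_{1} + v_{4} + v_{5} = 0  →  sig = (3;())
  P = {1,2,4}:  v_{1} + v_{2} + v_{4} = v_{3}  →  sig = (3;(1))
  P = {4,5,6}:  v_{4} + v_{5} + v_{6} = v_{7}  →  sig = (3;(1))

Signatures (|P|; sorted positive RHS coefficients), sorted:
{ (2;()),  (2;(1)) ×3,  (2;(1,1)),  (2;(1,2)),  (3;()),  (3;(1)) ×2 }


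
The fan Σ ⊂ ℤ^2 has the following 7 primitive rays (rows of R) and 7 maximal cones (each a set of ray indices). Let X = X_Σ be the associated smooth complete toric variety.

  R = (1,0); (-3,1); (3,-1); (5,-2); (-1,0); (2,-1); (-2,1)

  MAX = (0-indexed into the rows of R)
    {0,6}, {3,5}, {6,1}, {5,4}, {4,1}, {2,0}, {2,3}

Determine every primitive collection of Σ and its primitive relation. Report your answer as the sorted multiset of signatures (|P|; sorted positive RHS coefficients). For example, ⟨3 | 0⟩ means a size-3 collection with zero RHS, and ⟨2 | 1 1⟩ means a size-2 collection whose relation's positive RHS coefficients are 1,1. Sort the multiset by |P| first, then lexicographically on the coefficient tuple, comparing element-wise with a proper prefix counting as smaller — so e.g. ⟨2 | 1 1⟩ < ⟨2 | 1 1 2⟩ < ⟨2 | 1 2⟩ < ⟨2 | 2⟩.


|primitive collections| = 14. Relations:

  P={0,4}:  v_{0} + v_{4} = 0  ⟹  sig = ⟨2 | 0⟩
  P={1,2}:  v_{1} + v_{2} = 0  ⟹  sig = ⟨2 | 0⟩
  P={5,6}:  v_{5} + v_{6} = 0  ⟹  sig = ⟨2 | 0⟩
  P={0,1}:  v_{0} + v_{1} = v_{6}  ⟹  sig = ⟨2 | 1⟩
  P={0,5}:  v_{0} + v_{5} = v_{2}  ⟹  sig = ⟨2 | 1⟩
  P={1,3}:  v_{1} + v_{3} = v_{5}  ⟹  sig = ⟨2 | 1⟩
  P={1,5}:  v_{1} + v_{5} = v_{4}  ⟹  sig = ⟨2 | 1⟩
  P={2,4}:  v_{2} + v_{4} = v_{5}  ⟹  sig = ⟨2 | 1⟩
  P={2,5}:  v_{2} + v_{5} = v_{3}  ⟹  sig = ⟨2 | 1⟩
  P={2,6}:  v_{2} + v_{6} = v_{0}  ⟹  sig = ⟨2 | 1⟩
  P={3,6}:  v_{3} + v_{6} = v_{2}  ⟹  sig = ⟨2 | 1⟩
  P={4,6}:  v_{4} + v_{6} = v_{1}  ⟹  sig = ⟨2 | 1⟩
  P={0,3}:  v_{0} + v_{3} = 2·v_{2}  ⟹  sig = ⟨2 | 2⟩
  P={3,4}:  v_{3} + v_{4} = 2·v_{5}  ⟹  sig = ⟨2 | 2⟩

Sorted signature multiset PRS(X):
{ ⟨2 | 0⟩ ×3,  ⟨2 | 1⟩ ×9,  ⟨2 | 2⟩ ×2 }


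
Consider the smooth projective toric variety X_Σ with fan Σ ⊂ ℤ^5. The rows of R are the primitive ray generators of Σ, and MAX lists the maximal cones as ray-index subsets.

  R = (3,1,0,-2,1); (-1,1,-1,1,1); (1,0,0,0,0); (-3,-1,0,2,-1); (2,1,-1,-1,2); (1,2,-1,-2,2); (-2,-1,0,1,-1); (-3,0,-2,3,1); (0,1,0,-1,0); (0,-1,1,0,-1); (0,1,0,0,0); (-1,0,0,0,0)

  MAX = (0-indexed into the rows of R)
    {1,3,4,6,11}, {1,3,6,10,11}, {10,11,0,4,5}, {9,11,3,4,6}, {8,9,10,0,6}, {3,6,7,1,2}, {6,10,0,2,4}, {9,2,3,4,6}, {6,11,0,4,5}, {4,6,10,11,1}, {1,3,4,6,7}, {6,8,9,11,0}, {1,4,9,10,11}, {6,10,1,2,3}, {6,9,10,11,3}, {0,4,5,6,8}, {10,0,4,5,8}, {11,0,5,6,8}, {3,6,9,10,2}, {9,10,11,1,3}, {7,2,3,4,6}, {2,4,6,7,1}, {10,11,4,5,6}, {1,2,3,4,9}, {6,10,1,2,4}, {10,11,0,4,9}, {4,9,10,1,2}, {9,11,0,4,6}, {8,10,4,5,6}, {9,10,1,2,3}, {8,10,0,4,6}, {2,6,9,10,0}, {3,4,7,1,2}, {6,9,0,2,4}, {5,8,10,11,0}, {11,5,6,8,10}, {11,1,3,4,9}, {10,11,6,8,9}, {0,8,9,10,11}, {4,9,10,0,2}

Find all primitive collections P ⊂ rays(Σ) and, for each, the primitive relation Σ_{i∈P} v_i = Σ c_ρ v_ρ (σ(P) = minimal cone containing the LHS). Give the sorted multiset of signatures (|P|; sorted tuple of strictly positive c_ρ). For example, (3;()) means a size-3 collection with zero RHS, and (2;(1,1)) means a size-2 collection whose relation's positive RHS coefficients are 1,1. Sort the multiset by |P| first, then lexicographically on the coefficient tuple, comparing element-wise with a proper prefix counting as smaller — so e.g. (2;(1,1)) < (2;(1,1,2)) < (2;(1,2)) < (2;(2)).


Primitive collections (24):

  P={0,3}:  v_{0} + v_{3} = 0  →  sig = (2;())
  P={2,11}:  v_{2} + v_{11} = 0  →  sig = (2;())
  P={0,1}:  v_{0} + v_{1} = v_{4} + v_{10}  →  sig = (2;(1,1))
  P={2,5}:  v_{2} + v_{5} = v_{4} + v_{8}  →  sig = (2;(1,1))
  P={2,8}:  v_{2} + v_{8} = v_{0} + v_{6} + v_{10}  →  sig = (2;(1,1,1))
  P={3,8}:  v_{3} + v_{8} = v_{6} + v_{10} + v_{11}  →  sig = (2;(1,1,1))
  P={0,7}:  v_{0} + v_{7} = v_{1} + v_{2} + v_{4} + v_{6}  →  sig = (2;(1,1,1,1))
  P={7,11}:  v_{7} + v_{11} = v_{1} + v_{3} + v_{4} + v_{6}  →  sig = (2;(1,1,1,1))
  P={1,8}:  v_{1} + v_{8} = v_{4} + v_{6} + 2·v_{10} + v_{11}  →  sig = (2;(1,1,1,2))
  P={3,5}:  v_{3} + v_{5} = v_{4} + v_{6} + v_{10} + 2·v_{11}  →  sig = (2;(1,1,1,2))
  P={7,8}:  v_{7} + v_{8} = v_{1} + v_{4} + 2·v_{6} + v_{10}  →  sig = (2;(1,1,1,2))
  P={5,7}:  v_{5} + v_{7} = v_{1} + 2·v_{4} + 2·v_{6} + v_{10} + v_{11}  →  sig = (2;(1,1,1,2,2))
  P={7,9}:  v_{7} + v_{9} = v_{2} + 2·v_{3} + v_{4}  →  sig = (2;(1,1,2))
  P={7,10}:  v_{7} + v_{10} = 2·v_{1} + v_{2} + v_{6}  →  sig = (2;(1,1,2))
  P={5,9}:  v_{5} + v_{9} = v_{0} + 2·v_{11}  →  sig = (2;(1,2))
  P={1,5}:  v_{1} + v_{5} = 2·v_{4} + v_{6} + 2·v_{10} + 2·v_{11}  →  sig = (2;(1,2,2,2))
  P={1,6,9}:  v_{1} + v_{6} + v_{9} = v_{3}  →  sig = (3;(1))
  P={3,4,10}:  v_{3} + v_{4} + v_{10} = v_{1}  →  sig = (3;(1))
  P={4,8,11}:  v_{4} + v_{8} + v_{11} = v_{5}  →  sig = (3;(1))
  P={4,8,9}:  v_{4} + v_{8} + v_{9} = v_{0} + v_{11}  →  sig = (3;(1,1))
  P={4,6,9,10}:  v_{4} + v_{6} + v_{9} + v_{10} = 0  →  sig = (4;())
  P={0,6,10,11}:  v_{0} + v_{6} + v_{10} + v_{11} = v_{8}  →  sig = (4;(1))
  P={0,5,6,10}:  v_{0} + v_{5} + v_{6} + v_{10} = v_{4} + 2·v_{8}  →  sig = (4;(1,2))
  P={1,2,3,4,6}:  v_{1} + v_{2} + v_{3} + v_{4} + v_{6} = v_{7}  →  sig = (5;(1))

so the primitive-relation signature multiset is
[(2;()), (2;()), (2;(1,1)), (2;(1,1)), (2;(1,1,1)), (2;(1,1,1)), (2;(1,1,1,1)), (2;(1,1,1,1)), (2;(1,1,1,2)), (2;(1,1,1,2)), (2;(1,1,1,2)), (2;(1,1,1,2,2)), (2;(1,1,2)), (2;(1,1,2)), (2;(1,2)), (2;(1,2,2,2)), (3;(1)), (3;(1)), (3;(1)), (3;(1,1)), (4;()), (4;(1)), (4;(1,2)), (5;(1))]


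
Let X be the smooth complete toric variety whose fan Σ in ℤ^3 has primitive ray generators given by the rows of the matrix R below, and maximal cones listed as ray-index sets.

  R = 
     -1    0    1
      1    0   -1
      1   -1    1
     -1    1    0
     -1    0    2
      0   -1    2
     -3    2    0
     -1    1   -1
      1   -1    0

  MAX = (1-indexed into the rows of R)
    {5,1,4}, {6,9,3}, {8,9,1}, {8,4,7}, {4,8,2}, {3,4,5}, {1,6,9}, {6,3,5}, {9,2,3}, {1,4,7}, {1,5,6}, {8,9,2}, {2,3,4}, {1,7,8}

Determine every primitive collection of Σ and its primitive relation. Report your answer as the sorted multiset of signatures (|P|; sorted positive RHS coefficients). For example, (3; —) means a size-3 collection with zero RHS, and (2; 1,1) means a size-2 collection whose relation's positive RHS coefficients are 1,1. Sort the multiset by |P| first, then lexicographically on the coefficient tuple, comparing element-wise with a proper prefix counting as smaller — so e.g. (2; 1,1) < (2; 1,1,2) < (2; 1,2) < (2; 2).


16 minimal non-faces of Δ(Σ) (on 9 rays):

  {1,2}:  v_{1} + v_{2} = 0  ⇒ sig = (2; —)
  {3,8}:  v_{3} + v_{8} = 0  ⇒ sig = (2; —)
  {4,9}:  v_{4} + v_{9} = 0  ⇒ sig = (2; —)
  {1,3}:  v_{1} + v_{3} = v_{6}  ⇒ sig = (2; 1)
  {2,6}:  v_{2} + v_{6} = v_{3}  ⇒ sig = (2; 1)
  {4,6}:  v_{4} + v_{6} = v_{5}  ⇒ sig = (2; 1)
  {5,9}:  v_{5} + v_{9} = v_{6}  ⇒ sig = (2; 1)
  {6,8}:  v_{6} + v_{8} = v_{1}  ⇒ sig = (2; 1)
  {2,5}:  v_{2} + v_{5} = v_{3} + v_{4}  ⇒ sig = (2; 1,1)
  {2,7}:  v_{2} + v_{7} = v_{4} + v_{8}  ⇒ sig = (2; 1,1)
  {3,7}:  v_{3} + v_{7} = v_{1} + v_{4}  ⇒ sig = (2; 1,1)
  {5,8}:  v_{5} + v_{8} = v_{1} + v_{4}  ⇒ sig = (2; 1,1)
  {7,9}:  v_{7} + v_{9} = v_{1} + v_{8}  ⇒ sig = (2; 1,1)
  {6,7}:  v_{6} + v_{7} = 2·v_{1} + v_{4}  ⇒ sig = (2; 1,2)
  {5,7}:  v_{5} + v_{7} = 2·v_{1} + 2·v_{4}  ⇒ sig = (2; 2,2)
  {1,4,8}:  v_{1} + v_{4} + v_{8} = v_{7}  ⇒ sig = (3; 1)

Sorted signature multiset PRS(X):
    |P|=2: 15 collections, coeffs (), (), (), (1), (1), (1), (1), (1), (1,1), (1,1), (1,1), (1,1), (1,1), (1,2), (2,2)
    |P|=3: 1 collection, coeffs (1)


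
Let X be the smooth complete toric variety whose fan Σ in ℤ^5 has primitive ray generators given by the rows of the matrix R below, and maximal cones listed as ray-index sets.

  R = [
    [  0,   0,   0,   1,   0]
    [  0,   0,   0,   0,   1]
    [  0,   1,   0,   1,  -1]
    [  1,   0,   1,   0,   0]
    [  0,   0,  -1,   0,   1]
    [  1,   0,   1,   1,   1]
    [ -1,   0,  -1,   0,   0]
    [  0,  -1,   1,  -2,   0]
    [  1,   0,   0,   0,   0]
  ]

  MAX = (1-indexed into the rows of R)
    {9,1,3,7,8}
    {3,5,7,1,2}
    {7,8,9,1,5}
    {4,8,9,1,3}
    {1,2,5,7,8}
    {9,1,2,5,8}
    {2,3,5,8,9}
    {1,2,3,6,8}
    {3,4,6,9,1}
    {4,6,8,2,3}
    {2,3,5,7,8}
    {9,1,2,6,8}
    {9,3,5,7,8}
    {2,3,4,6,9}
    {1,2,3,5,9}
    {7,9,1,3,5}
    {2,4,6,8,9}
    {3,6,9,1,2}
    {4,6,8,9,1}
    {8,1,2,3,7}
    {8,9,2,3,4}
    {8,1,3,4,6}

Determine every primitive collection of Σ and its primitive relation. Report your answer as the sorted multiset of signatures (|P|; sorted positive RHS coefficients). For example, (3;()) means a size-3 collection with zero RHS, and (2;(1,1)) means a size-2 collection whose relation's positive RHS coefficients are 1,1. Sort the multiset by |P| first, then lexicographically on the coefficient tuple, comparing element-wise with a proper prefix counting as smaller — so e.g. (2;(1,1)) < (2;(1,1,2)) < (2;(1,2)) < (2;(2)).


Σ has 9 primitive collections:

  P = {4,7}:  v_{4} + v_{7} = 0  ⟹  sig = (2;())
  P = {4,5}:  v_{4} + v_{5} = v_{2} + v_{9}  ⟹  sig = (2;(1,1))
  P = {6,7}:  v_{6} + v_{7} = v_{1} + v_{2}  ⟹  sig = (2;(1,1))
  P = {5,6}:  v_{5} + v_{6} = v_{1} + 2·v_{2} + v_{9}  ⟹  sig = (2;(1,1,2))
  P = {1,2,4}:  v_{1} + v_{2} + v_{4} = v_{6}  ⟹  sig = (3;(1))
  P = {2,7,9}:  v_{2} + v_{7} + v_{9} = v_{5}  ⟹  sig = (3;(1))
  P = {1,3,5,8}:  v_{1} + v_{3} + v_{5} + v_{8} = 0  ⟹  sig = (4;())
  P = {3,6,8,9}:  v_{3} + v_{6} + v_{8} + v_{9} = 2·v_{4}  ⟹  sig = (4;(2))
  P = {1,2,3,8,9}:  v_{1} + v_{2} + v_{3} + v_{8} + v_{9} = v_{4}  ⟹  sig = (5;(1))

Hence PRS(X_Σ) =
[(2;()), (2;(1,1)), (2;(1,1)), (2;(1,1,2)), (3;(1)), (3;(1)), (4;()), (4;(2)), (5;(1))]


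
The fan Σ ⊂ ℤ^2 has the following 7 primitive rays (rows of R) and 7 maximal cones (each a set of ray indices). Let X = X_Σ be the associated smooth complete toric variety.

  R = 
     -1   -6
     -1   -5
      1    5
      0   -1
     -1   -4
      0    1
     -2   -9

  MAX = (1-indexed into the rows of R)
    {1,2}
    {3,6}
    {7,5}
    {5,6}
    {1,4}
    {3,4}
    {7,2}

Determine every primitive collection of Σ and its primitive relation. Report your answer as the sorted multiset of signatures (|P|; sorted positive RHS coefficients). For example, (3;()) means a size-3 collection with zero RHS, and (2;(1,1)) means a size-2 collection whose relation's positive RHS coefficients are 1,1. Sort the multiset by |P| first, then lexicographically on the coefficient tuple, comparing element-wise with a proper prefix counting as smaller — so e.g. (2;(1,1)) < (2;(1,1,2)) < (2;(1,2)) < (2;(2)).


14 collections generate NE(X_Σ); each relation:

  P = {2,3}:  v_{2} + v_{3} = 0  ⇒ sig = (2;())
  P = {4,6}:  v_{4} + v_{6} = 0  ⇒ sig = (2;())
  P = {1,3}:  v_{1} + v_{3} = v_{4}  ⇒ sig = (2;(1))
  P = {1,6}:  v_{1} + v_{6} = v_{2}  ⇒ sig = (2;(1))
  P = {2,4}:  v_{2} + v_{4} = v_{1}  ⇒ sig = (2;(1))
  P = {2,5}:  v_{2} + v_{5} = v_{7}  ⇒ sig = (2;(1))
  P = {2,6}:  v_{2} + v_{6} = v_{5}  ⇒ sig = (2;(1))
  P = {3,5}:  v_{3} + v_{5} = v_{6}  ⇒ sig = (2;(1))
  P = {3,7}:  v_{3} + v_{7} = v_{5}  ⇒ sig = (2;(1))
  P = {4,5}:  v_{4} + v_{5} = v_{2}  ⇒ sig = (2;(1))
  P = {1,5}:  v_{1} + v_{5} = 2·v_{2}  ⇒ sig = (2;(2))
  P = {4,7}:  v_{4} + v_{7} = 2·v_{2}  ⇒ sig = (2;(2))
  P = {6,7}:  v_{6} + v_{7} = 2·v_{5}  ⇒ sig = (2;(2))
  P = {1,7}:  v_{1} + v_{7} = 3·v_{2}  ⇒ sig = (2;(3))

so the primitive-relation signature multiset is
[(2;()), (2;()), (2;(1)), (2;(1)), (2;(1)), (2;(1)), (2;(1)), (2;(1)), (2;(1)), (2;(1)), (2;(2)), (2;(2)), (2;(2)), (2;(3))]


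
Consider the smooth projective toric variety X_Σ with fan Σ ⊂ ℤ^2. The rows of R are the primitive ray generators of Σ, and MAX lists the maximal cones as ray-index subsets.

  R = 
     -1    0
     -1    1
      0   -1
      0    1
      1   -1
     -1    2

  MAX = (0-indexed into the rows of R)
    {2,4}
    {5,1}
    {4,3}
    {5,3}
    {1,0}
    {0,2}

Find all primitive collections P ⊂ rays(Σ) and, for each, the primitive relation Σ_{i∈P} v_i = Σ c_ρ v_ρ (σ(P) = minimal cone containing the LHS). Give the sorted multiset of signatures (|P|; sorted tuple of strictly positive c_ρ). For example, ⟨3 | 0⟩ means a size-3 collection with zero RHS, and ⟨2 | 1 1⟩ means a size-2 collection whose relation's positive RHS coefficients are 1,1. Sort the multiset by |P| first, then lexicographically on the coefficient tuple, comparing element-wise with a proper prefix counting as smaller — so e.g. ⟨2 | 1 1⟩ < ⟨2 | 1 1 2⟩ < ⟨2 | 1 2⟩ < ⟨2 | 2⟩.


Δ(Σ) — 6 vertices, 9 min non-faces:

  • {1,4}:  v_{1} + v_{4} = 0  so sig = ⟨2 | 0⟩
  • {2,3}:  v_{2} + v_{3} = 0  so sig = ⟨2 | 0⟩
  • {0,3}:  v_{0} + v_{3} = v_{1}  so sig = ⟨2 | 1⟩
  • {0,4}:  v_{0} + v_{4} = v_{2}  so sig = ⟨2 | 1⟩
  • {1,2}:  v_{1} + v_{2} = v_{0}  so sig = ⟨2 | 1⟩
  • {1,3}:  v_{1} + v_{3} = v_{5}  so sig = ⟨2 | 1⟩
  • {2,5}:  v_{2} + v_{5} = v_{1}  so sig = ⟨2 | 1⟩
  • {4,5}:  v_{4} + v_{5} = v_{3}  so sig = ⟨2 | 1⟩
  • {0,5}:  v_{0} + v_{5} = 2·v_{1}  so sig = ⟨2 | 2⟩

Sorted signature multiset PRS(X):
    |P|=2: 9 collections, coeffs (), (), (1), (1), (1), (1), (1), (1), (2)


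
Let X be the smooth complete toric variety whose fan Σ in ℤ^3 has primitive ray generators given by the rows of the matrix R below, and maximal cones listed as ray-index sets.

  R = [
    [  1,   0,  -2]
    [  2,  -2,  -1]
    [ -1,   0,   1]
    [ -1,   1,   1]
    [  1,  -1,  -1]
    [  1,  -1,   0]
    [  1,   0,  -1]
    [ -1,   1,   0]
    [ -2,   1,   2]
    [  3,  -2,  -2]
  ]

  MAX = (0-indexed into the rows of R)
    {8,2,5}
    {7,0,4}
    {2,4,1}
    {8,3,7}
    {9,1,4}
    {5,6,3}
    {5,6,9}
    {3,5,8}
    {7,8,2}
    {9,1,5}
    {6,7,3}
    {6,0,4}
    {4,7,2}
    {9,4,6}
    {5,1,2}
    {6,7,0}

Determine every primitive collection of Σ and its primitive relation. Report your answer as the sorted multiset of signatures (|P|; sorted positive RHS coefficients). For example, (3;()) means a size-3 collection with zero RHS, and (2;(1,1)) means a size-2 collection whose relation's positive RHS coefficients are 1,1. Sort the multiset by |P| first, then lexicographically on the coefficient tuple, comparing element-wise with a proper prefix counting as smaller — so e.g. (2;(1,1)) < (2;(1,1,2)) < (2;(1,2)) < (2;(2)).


Σ has 22 primitive collections:

  {2,6}:  v_{2} + v_{6} = 0  ⇒ sig = (2;())
  {3,4}:  v_{3} + v_{4} = 0  ⇒ sig = (2;())
  {5,7}:  v_{5} + v_{7} = 0  ⇒ sig = (2;())
  {0,8}:  v_{0} + v_{8} = v_{7}  ⇒ sig = (2;(1))
  {1,3}:  v_{1} + v_{3} = v_{5}  ⇒ sig = (2;(1))
  {1,6}:  v_{1} + v_{6} = v_{9}  ⇒ sig = (2;(1))
  {1,7}:  v_{1} + v_{7} = v_{4}  ⇒ sig = (2;(1))
  {2,3}:  v_{2} + v_{3} = v_{8}  ⇒ sig = (2;(1))
  {2,9}:  v_{2} + v_{9} = v_{1}  ⇒ sig = (2;(1))
  {4,5}:  v_{4} + v_{5} = v_{1}  ⇒ sig = (2;(1))
  {4,8}:  v_{4} + v_{8} = v_{2}  ⇒ sig = (2;(1))
  {6,8}:  v_{6} + v_{8} = v_{3}  ⇒ sig = (2;(1))
  {8,9}:  v_{8} + v_{9} = v_{5}  ⇒ sig = (2;(1))
  {0,2}:  v_{0} + v_{2} = v_{4} + v_{7}  ⇒ sig = (2;(1,1))
  {0,3}:  v_{0} + v_{3} = v_{6} + v_{7}  ⇒ sig = (2;(1,1))
  {0,5}:  v_{0} + v_{5} = v_{4} + v_{6}  ⇒ sig = (2;(1,1))
  {1,8}:  v_{1} + v_{8} = v_{2} + v_{5}  ⇒ sig = (2;(1,1))
  {3,9}:  v_{3} + v_{9} = v_{5} + v_{6}  ⇒ sig = (2;(1,1))
  {7,9}:  v_{7} + v_{9} = v_{4} + v_{6}  ⇒ sig = (2;(1,1))
  {0,1}:  v_{0} + v_{1} = 2·v_{4} + v_{6}  ⇒ sig = (2;(1,2))
  {0,9}:  v_{0} + v_{9} = 2·v_{4} + 2·v_{6}  ⇒ sig = (2;(2,2))
  {4,6,7}:  v_{4} + v_{6} + v_{7} = v_{0}  ⇒ sig = (3;(1))

Signatures (|P|; sorted positive RHS coefficients), sorted:
{ (2;()) ×3,  (2;(1)) ×10,  (2;(1,1)) ×6,  (2;(1,2)),  (2;(2,2)),  (3;(1)) }


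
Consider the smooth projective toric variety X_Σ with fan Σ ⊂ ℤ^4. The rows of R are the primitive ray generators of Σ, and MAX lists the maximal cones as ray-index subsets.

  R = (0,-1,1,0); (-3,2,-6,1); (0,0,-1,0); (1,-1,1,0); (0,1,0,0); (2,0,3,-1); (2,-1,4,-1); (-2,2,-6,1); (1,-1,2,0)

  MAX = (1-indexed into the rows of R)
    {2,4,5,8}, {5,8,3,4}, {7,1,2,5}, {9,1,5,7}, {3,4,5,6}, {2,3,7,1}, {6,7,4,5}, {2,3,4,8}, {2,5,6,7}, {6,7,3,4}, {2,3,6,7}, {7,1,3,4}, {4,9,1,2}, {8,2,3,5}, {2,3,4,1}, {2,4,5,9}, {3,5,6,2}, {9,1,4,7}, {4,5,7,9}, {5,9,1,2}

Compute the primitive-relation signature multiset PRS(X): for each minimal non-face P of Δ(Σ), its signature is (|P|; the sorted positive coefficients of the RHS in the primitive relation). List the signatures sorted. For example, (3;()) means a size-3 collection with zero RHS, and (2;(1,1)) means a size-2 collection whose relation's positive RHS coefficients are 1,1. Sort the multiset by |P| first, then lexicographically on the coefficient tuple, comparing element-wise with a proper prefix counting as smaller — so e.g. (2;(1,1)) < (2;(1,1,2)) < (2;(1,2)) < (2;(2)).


14 collections generate NE(X_Σ); each relation:

  P = {1,6}:  v_{1} + v_{6} = v_{7} ; sig = (2;(1))
  P = {3,9}:  v_{3} + v_{9} = v_{4} ; sig = (2;(1))
  P = {1,8}:  v_{1} + v_{8} = v_{2} + v_{4} ; sig = (2;(1,1))
  P = {6,9}:  v_{6} + v_{9} = v_{4} + v_{5} + v_{7} ; sig = (2;(1,1,1))
  P = {8,9}:  v_{8} + v_{9} = v_{2} + 2·v_{4} + v_{5} ; sig = (2;(1,1,2))
  P = {7,8}:  v_{7} + v_{8} = 2·v_{3} + v_{5} ; sig = (2;(1,2))
  P = {6,8}:  v_{6} + v_{8} = 3·v_{3} + 2·v_{5} ; sig = (2;(2,3))
  P = {1,3,5}:  v_{1} + v_{3} + v_{5} = 0 ; sig = (3;())
  P = {2,7,9}:  v_{2} + v_{7} + v_{9} = 0 ; sig = (3;())
  P = {1,4,5}:  v_{1} + v_{4} + v_{5} = v_{9} ; sig = (3;(1))
  P = {2,4,7}:  v_{2} + v_{4} + v_{7} = v_{3} ; sig = (3;(1))
  P = {3,5,7}:  v_{3} + v_{5} + v_{7} = v_{6} ; sig = (3;(1))
  P = {2,4,6}:  v_{2} + v_{4} + v_{6} = 2·v_{3} + v_{5} ; sig = (3;(1,2))
  P = {2,3,4,5}:  v_{2} + v_{3} + v_{4} + v_{5} = v_{8} ; sig = (4;(1))

Sorted signature multiset PRS(X):
    |P|=2: 7 collections, coeffs (1), (1), (1,1), (1,1,1), (1,1,2), (1,2), (2,3)
    |P|=3: 6 collections, coeffs (), (), (1), (1), (1), (1,2)
    |P|=4: 1 collection, coeffs (1)


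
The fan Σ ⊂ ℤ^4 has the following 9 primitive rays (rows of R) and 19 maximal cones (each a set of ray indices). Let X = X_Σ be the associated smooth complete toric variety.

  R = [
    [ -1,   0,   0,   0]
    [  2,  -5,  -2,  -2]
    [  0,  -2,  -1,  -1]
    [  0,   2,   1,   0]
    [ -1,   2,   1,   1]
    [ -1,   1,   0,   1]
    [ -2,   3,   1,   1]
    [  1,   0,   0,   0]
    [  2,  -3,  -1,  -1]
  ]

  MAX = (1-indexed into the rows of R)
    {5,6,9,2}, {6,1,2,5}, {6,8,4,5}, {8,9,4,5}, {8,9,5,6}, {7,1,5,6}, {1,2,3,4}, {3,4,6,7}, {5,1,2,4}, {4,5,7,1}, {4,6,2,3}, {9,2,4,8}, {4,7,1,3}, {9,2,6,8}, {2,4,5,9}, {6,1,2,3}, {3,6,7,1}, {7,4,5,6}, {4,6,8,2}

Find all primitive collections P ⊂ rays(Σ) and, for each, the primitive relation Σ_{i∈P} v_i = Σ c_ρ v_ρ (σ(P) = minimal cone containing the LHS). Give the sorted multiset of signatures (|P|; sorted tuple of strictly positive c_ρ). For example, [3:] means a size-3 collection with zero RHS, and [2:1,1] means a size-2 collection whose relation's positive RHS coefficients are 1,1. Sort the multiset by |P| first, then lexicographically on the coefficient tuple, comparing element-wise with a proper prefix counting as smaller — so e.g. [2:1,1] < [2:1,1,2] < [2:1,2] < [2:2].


Σ has 12 primitive collections:

  P = {1,8}:  v_{1} + v_{8} = 0  so sig = [2:]
  P = {7,9}:  v_{7} + v_{9} = 0  so sig = [2:]
  P = {2,7}:  v_{2} + v_{7} = v_{3}  so sig = [2:1]
  P = {3,5}:  v_{3} + v_{5} = v_{1}  so sig = [2:1]
  P = {3,9}:  v_{3} + v_{9} = v_{2}  so sig = [2:1]
  P = {1,9}:  v_{1} + v_{9} = v_{2} + v_{5}  so sig = [2:1,1]
  P = {7,8}:  v_{7} + v_{8} = v_{4} + v_{6}  so sig = [2:1,1]
  P = {3,8}:  v_{3} + v_{8} = v_{2} + v_{4} + v_{6}  so sig = [2:1,1,1]
  P = {1,4,6}:  v_{1} + v_{4} + v_{6} = v_{7}  so sig = [3:1]
  P = {2,5,8}:  v_{2} + v_{5} + v_{8} = v_{9}  so sig = [3:1]
  P = {4,6,9}:  v_{4} + v_{6} + v_{9} = v_{8}  so sig = [3:1]
  P = {2,4,5,6}:  v_{2} + v_{4} + v_{5} + v_{6} = 0  so sig = [4:]

Hence PRS(X_Σ) =
[[2:], [2:], [2:1], [2:1], [2:1], [2:1,1], [2:1,1], [2:1,1,1], [3:1], [3:1], [3:1], [4:]]


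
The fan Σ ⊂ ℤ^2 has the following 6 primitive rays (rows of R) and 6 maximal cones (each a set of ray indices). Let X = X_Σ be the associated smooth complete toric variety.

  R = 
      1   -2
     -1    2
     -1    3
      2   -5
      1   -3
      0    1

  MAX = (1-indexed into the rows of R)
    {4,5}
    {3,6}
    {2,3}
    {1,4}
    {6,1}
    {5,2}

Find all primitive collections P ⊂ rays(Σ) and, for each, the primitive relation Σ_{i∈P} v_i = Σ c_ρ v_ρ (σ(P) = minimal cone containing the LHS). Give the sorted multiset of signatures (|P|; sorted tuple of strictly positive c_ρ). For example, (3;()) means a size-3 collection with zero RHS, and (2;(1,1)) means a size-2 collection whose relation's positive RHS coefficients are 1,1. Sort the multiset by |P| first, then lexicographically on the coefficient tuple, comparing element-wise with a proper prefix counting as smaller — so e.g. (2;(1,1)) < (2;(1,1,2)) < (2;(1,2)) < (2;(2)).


|primitive collections| = 9. Relations:

  • {1,2}:  v_{1} + v_{2} = 0  ⇒ sig = (2;())
  • {3,5}:  v_{3} + v_{5} = 0  ⇒ sig = (2;())
  • {1,3}:  v_{1} + v_{3} = v_{6}  ⇒ sig = (2;(1))
  • {1,5}:  v_{1} + v_{5} = v_{4}  ⇒ sig = (2;(1))
  • {2,4}:  v_{2} + v_{4} = v_{5}  ⇒ sig = (2;(1))
  • {2,6}:  v_{2} + v_{6} = v_{3}  ⇒ sig = (2;(1))
  • {3,4}:  v_{3} + v_{4} = v_{1}  ⇒ sig = (2;(1))
  • {5,6}:  v_{5} + v_{6} = v_{1}  ⇒ sig = (2;(1))
  • {4,6}:  v_{4} + v_{6} = 2·v_{1}  ⇒ sig = (2;(2))

so the primitive-relation signature multiset is
{ (2;()) ×2,  (2;(1)) ×6,  (2;(2)) }


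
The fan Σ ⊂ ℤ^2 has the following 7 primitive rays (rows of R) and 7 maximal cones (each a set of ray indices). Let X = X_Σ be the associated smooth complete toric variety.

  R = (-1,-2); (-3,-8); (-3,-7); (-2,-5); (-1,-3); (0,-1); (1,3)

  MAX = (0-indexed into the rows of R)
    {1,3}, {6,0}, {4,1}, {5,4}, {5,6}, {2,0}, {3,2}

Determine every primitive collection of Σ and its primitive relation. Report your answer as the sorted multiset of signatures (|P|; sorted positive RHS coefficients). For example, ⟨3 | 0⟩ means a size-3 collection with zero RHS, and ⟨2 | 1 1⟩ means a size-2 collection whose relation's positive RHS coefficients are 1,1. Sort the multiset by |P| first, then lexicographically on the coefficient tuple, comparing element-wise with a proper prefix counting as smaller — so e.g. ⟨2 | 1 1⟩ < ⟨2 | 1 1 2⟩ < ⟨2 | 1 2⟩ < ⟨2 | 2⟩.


The 14 primitive collections of Σ (r=7, n=2):

  P={4,6}:  v_{4} + v_{6} = 0  ⟹  sig = ⟨2 | 0⟩
  P={0,3}:  v_{0} + v_{3} = v_{2}  ⟹  sig = ⟨2 | 1⟩
  P={0,4}:  v_{0} + v_{4} = v_{3}  ⟹  sig = ⟨2 | 1⟩
  P={0,5}:  v_{0} + v_{5} = v_{4}  ⟹  sig = ⟨2 | 1⟩
  P={1,6}:  v_{1} + v_{6} = v_{3}  ⟹  sig = ⟨2 | 1⟩
  P={2,5}:  v_{2} + v_{5} = v_{1}  ⟹  sig = ⟨2 | 1⟩
  P={3,4}:  v_{3} + v_{4} = v_{1}  ⟹  sig = ⟨2 | 1⟩
  P={3,6}:  v_{3} + v_{6} = v_{0}  ⟹  sig = ⟨2 | 1⟩
  P={0,1}:  v_{0} + v_{1} = 2·v_{3}  ⟹  sig = ⟨2 | 2⟩
  P={2,4}:  v_{2} + v_{4} = 2·v_{3}  ⟹  sig = ⟨2 | 2⟩
  P={2,6}:  v_{2} + v_{6} = 2·v_{0}  ⟹  sig = ⟨2 | 2⟩
  P={3,5}:  v_{3} + v_{5} = 2·v_{4}  ⟹  sig = ⟨2 | 2⟩
  P={1,2}:  v_{1} + v_{2} = 3·v_{3}  ⟹  sig = ⟨2 | 3⟩
  P={1,5}:  v_{1} + v_{5} = 3·v_{4}  ⟹  sig = ⟨2 | 3⟩

Hence PRS(X_Σ) =
    ⟨2 | 0⟩
    ⟨2 | 1⟩
    ⟨2 | 1⟩
    ⟨2 | 1⟩
    ⟨2 | 1⟩
    ⟨2 | 1⟩
    ⟨2 | 1⟩
    ⟨2 | 1⟩
    ⟨2 | 2⟩
    ⟨2 | 2⟩
    ⟨2 | 2⟩
    ⟨2 | 2⟩
    ⟨2 | 3⟩
    ⟨2 | 3⟩
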